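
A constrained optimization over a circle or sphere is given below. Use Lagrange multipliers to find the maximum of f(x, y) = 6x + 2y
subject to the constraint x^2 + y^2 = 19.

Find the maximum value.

Set up Lagrange conditions: grad f = lambda * grad g
  6 = 2*lambda*x
  2 = 2*lambda*y
From these: x/y = 6/2, so x = 6t, y = 2t for some t.
Substitute into constraint: (6t)^2 + (2t)^2 = 19
  t^2 * 40 = 19
  t = sqrt(19/40)
Maximum = 6*x + 2*y = (6^2 + 2^2)*t = 40 * sqrt(19/40) = sqrt(760)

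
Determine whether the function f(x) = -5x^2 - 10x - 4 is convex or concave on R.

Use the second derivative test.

f(x) = -5x^2 - 10x - 4
f'(x) = -10x - 10
f''(x) = -10
Since f''(x) = -10 < 0 for all x, f is concave on R.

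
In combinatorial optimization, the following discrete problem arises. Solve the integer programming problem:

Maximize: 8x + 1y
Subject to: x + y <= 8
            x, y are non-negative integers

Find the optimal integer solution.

Objective: 8x + 1y, constraint: x + y <= 8
Coefficient of x is 8 >= coefficient of y is 1, so allocate the entire budget to x.
Optimal: x = 8, y = 0, value = 64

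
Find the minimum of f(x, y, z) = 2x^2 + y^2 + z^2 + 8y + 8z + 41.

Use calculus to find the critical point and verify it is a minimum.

f(x,y,z) = 2x^2 + y^2 + z^2 + 8y + 8z + 41
df/dx = 4x + (0) = 0 => x = 0
df/dy = 2y + (8) = 0 => y = -4
df/dz = 2z + (8) = 0 => z = -4
f(0,-4,-4) = 2*(0)^2 + 1*(-4)^2 + 1*(-4)^2 + 8*(-4) + 8*(-4) + 41 = 9
Hessian is diagonal with entries 4, 2, 2 > 0, confirmed minimum.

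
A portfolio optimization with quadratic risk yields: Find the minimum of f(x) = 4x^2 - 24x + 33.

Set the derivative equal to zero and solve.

f(x) = 4x^2 - 24x + 33
f'(x) = 8x + (-24) = 0
x = 24/8 = 3
f(3) = -3
Since f''(x) = 8 > 0, this is a minimum.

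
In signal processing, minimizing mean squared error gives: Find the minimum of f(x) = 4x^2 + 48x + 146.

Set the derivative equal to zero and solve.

f(x) = 4x^2 + 48x + 146
f'(x) = 8x + (48) = 0
x = -48/8 = -6
f(-6) = 2
Since f''(x) = 8 > 0, this is a minimum.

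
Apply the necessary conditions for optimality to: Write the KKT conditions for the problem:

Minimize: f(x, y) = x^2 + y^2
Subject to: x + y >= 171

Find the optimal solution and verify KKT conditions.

KKT conditions for min x^2 + y^2 s.t. x + y >= 171:
Stationarity: 2x = mu, 2y = mu
So x = y = mu/2.
Complementary slackness: mu*(x + y - 171) = 0
Primal feasibility: x + y >= 171; dual feasibility: mu >= 0
If mu = 0 then x = y = 0, but 0 + 0 < 171 is infeasible, so the constraint is active.
Constraint active: x + y = 2*(mu/2) = 171 => mu = 171
x = y = 171/2, f = 29241/2
Verify: stationarity 2*(171/2) = 171 = mu; primal 171/2 + 171/2 = 171 >= 171; dual mu = 171 >= 0; complementary slackness 171*(171 - 171) = 0. All KKT conditions hold.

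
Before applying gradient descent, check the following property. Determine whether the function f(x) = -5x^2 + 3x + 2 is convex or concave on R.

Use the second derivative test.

f(x) = -5x^2 + 3x + 2
f'(x) = -10x + 3
f''(x) = -10
Since f''(x) = -10 < 0 for all x, f is concave on R.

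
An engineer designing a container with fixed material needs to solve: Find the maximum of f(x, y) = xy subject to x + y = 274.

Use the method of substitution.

Substitute y = 274 - x into f(x,y) = xy:
g(x) = x(274 - x) = 274x - x^2
g'(x) = 274 - 2x = 0  =>  x = 137
y = 274 - 137 = 137
Maximum value = 137 * 137 = 18769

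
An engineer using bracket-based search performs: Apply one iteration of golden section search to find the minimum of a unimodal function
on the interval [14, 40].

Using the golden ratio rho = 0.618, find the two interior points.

Golden section search on [14, 40].
Golden ratio rho = 0.618 (approx).
Interior points:
  x_1 = 14 + (1-0.618)*26 = 23.9320
  x_2 = 14 + 0.618*26 = 30.0680
Compare f(x_1) and f(x_2) to determine which subinterval to keep.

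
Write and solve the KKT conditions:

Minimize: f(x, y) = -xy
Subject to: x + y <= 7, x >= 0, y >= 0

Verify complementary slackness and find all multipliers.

Problem: min -xy s.t. x + y <= 7 (multiplier lambda), x >= 0 (mu_x), y >= 0 (mu_y)
KKT stationarity: -y + lambda - mu_x = 0, -x + lambda - mu_y = 0, with lambda, mu_x, mu_y >= 0
Complementary slackness: lambda*(x + y - 7) = 0, mu_x*x = 0, mu_y*y = 0
If lambda = 0: y = -mu_x <= 0 and x = -mu_y <= 0 force x = y = 0 with f = 0; but x = y = 7/2 is feasible with f = -49/4 < 0, so this is not the minimum. Hence lambda > 0 and x + y = 7.
Try x > 0, y > 0 (so mu_x = mu_y = 0): y = lambda, x = lambda => x = y = lambda
x + y = 7 => 2*lambda = 7 => lambda = 7/2
x* = y* = 7/2 > 0, consistent with mu_x = mu_y = 0.
(Any feasible point with x = 0 or y = 0 has f = 0 > -49/4, so the minimum is not on those boundaries.)
min(-xy) = -49/4 (i.e. max xy = 49/4)
Multipliers: lambda = 7/2, mu_x = 0, mu_y = 0
Complementary slackness: lambda*(x + y - 7) = 7/2*(7/2 + 7/2 - 7) = 0, mu_x*x = 0*7/2 = 0, mu_y*y = 0*7/2 = 0. Satisfied.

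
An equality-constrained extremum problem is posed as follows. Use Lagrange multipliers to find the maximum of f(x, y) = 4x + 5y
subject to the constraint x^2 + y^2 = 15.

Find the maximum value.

Set up Lagrange conditions: grad f = lambda * grad g
  4 = 2*lambda*x
  5 = 2*lambda*y
From these: x/y = 4/5, so x = 4t, y = 5t for some t.
Substitute into constraint: (4t)^2 + (5t)^2 = 15
  t^2 * 41 = 15
  t = sqrt(15/41)
Maximum = 4*x + 5*y = (4^2 + 5^2)*t = 41 * sqrt(15/41) = sqrt(615)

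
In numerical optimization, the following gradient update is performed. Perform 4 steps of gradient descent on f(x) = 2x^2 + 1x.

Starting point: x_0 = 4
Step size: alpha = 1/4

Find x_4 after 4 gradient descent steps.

f(x) = 2x^2 + 1x, f'(x) = 4x + (1)
Step 1: f'(4) = 17, x_1 = 4 - 1/4 * 17 = -1/4
Step 2: f'(-1/4) = 0, x_2 = -1/4 - 1/4 * 0 = -1/4
Step 3: f'(-1/4) = 0, x_3 = -1/4 - 1/4 * 0 = -1/4
Step 4: f'(-1/4) = 0, x_4 = -1/4 - 1/4 * 0 = -1/4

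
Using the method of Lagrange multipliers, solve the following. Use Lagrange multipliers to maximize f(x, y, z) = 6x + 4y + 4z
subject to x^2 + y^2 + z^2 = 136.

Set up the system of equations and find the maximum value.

Lagrange conditions: 6 = 2*lambda*x, 4 = 2*lambda*y, 4 = 2*lambda*z
So x:6 = y:4 = z:4, i.e. x = 6t, y = 4t, z = 4t
Constraint: t^2*(6^2 + 4^2 + 4^2) = 136
  t^2 * 68 = 136  =>  t = sqrt(2)
Maximum = 6*6t + 4*4t + 4*4t = 68*sqrt(2) = sqrt(9248)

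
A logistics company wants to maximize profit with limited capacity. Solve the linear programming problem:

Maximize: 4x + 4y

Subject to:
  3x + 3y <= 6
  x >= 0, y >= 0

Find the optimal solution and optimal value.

The feasible region has vertices at [(0, 0), (2, 0), (0, 2)].
Checking objective 4x + 4y at each vertex:
  (0, 0): 4*0 + 4*0 = 0
  (2, 0): 4*2 + 4*0 = 8
  (0, 2): 4*0 + 4*2 = 8
Maximum is 8 at (2, 0).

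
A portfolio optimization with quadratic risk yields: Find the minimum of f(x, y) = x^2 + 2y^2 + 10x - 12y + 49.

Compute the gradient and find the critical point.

f(x,y) = x^2 + 2y^2 + 10x - 12y + 49
df/dx = 2x + (10) = 0  =>  x = -5
df/dy = 4y + (-12) = 0  =>  y = 3
f(-5, 3) = 1*(-5)^2 + 2*(3)^2 + 10*(-5) + -12*(3) + 49 = 6
Hessian is diagonal with entries 2, 4 > 0, so this is a minimum.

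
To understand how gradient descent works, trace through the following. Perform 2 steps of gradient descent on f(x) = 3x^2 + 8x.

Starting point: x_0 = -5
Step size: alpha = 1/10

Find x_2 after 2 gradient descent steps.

f(x) = 3x^2 + 8x, f'(x) = 6x + (8)
Step 1: f'(-5) = -22, x_1 = -5 - 1/10 * -22 = -14/5
Step 2: f'(-14/5) = -44/5, x_2 = -14/5 - 1/10 * -44/5 = -48/25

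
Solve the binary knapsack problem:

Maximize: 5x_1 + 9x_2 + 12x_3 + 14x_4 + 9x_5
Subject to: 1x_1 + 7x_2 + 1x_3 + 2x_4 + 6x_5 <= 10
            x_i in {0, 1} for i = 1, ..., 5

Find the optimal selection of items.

Items: item 1 (v=5, w=1), item 2 (v=9, w=7), item 3 (v=12, w=1), item 4 (v=14, w=2), item 5 (v=9, w=6)
Capacity: 10
Checking all 32 subsets (w = total weight, v = total value):
  {}: w = 0, v = 0
  {1}: w = 1, v = 5
  {2}: w = 7, v = 9
  {3}: w = 1, v = 12
  {4}: w = 2, v = 14
  {5}: w = 6, v = 9
  {1, 2}: w = 8, v = 14
  {1, 3}: w = 2, v = 17
  {1, 4}: w = 3, v = 19
  {1, 5}: w = 7, v = 14
  {2, 3}: w = 8, v = 21
  {2, 4}: w = 9, v = 23
  {2, 5}: w = 13 > 10, infeasible
  {3, 4}: w = 3, v = 26
  {3, 5}: w = 7, v = 21
  {4, 5}: w = 8, v = 23
  {1, 2, 3}: w = 9, v = 26
  {1, 2, 4}: w = 10, v = 28
  {1, 2, 5}: w = 14 > 10, infeasible
  {1, 3, 4}: w = 4, v = 31
  {1, 3, 5}: w = 8, v = 26
  {1, 4, 5}: w = 9, v = 28
  {2, 3, 4}: w = 10, v = 35
  {2, 3, 5}: w = 14 > 10, infeasible
  {2, 4, 5}: w = 15 > 10, infeasible
  {3, 4, 5}: w = 9, v = 35
  {1, 2, 3, 4}: w = 11 > 10, infeasible
  {1, 2, 3, 5}: w = 15 > 10, infeasible
  {1, 2, 4, 5}: w = 16 > 10, infeasible
  {1, 3, 4, 5}: w = 10, v = 40
  {2, 3, 4, 5}: w = 16 > 10, infeasible
  {1, 2, 3, 4, 5}: w = 17 > 10, infeasible
Best feasible subset: items [1, 3, 4, 5]
Total weight: 10 <= 10, total value: 40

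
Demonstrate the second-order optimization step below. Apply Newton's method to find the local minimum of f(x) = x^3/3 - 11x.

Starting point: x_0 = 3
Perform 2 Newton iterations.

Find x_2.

f(x) = x^3/3 - 11x
f'(x) = x^2 - 11, f''(x) = 2x
Newton update: x_{n+1} = x_n - (x_n^2 - 11)/(2*x_n)
Step 1: x_0 = 3, f'=-2, f''=6, x_1 = 10/3
Step 2: x_1 = 10/3, f'=1/9, f''=20/3, x_2 = 199/60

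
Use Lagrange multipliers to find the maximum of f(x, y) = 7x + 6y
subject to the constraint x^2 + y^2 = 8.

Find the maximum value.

Set up Lagrange conditions: grad f = lambda * grad g
  7 = 2*lambda*x
  6 = 2*lambda*y
From these: x/y = 7/6, so x = 7t, y = 6t for some t.
Substitute into constraint: (7t)^2 + (6t)^2 = 8
  t^2 * 85 = 8
  t = sqrt(8/85)
Maximum = 7*x + 6*y = (7^2 + 6^2)*t = 85 * sqrt(8/85) = sqrt(680)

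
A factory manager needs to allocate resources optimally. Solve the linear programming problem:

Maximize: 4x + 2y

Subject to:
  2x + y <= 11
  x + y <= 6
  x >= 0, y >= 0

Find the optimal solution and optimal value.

Feasible vertices: (0, 0), (0, 6), (5, 1), (11/2, 0)
Objective 4x + 2y at each:
  (0, 0): 0
  (0, 6): 12
  (5, 1): 22
  (11/2, 0): 22
Maximum is 22 at (5, 1).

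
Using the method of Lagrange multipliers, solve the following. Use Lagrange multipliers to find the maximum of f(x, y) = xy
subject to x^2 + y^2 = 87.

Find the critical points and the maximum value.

Lagrange conditions: y = 2*lambda*x and x = 2*lambda*y
If x = 0 then y = 0, violating the constraint, so x, y != 0.
Dividing: y/x = x/y => x^2 = y^2 => y = x or y = -x
Constraint: 2x^2 = 87 => x^2 = 87/2 => x = +/-sqrt(87/2)
Critical points: (sqrt(87/2), sqrt(87/2)), (-sqrt(87/2), -sqrt(87/2)), (sqrt(87/2), -sqrt(87/2)), (-sqrt(87/2), sqrt(87/2))
  y = x:  xy = x^2 = 87/2  at (sqrt(87/2), sqrt(87/2)) and (-sqrt(87/2), -sqrt(87/2))
  y = -x: xy = -x^2 = -87/2 at (sqrt(87/2), -sqrt(87/2)) and (-sqrt(87/2), sqrt(87/2))
Maximum xy = 87/2 at (sqrt(87/2), sqrt(87/2)) and (-sqrt(87/2), -sqrt(87/2))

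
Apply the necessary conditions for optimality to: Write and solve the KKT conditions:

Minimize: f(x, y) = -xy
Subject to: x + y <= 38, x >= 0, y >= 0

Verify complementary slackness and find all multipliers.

Problem: min -xy s.t. x + y <= 38 (multiplier lambda), x >= 0 (mu_x), y >= 0 (mu_y)
KKT stationarity: -y + lambda - mu_x = 0, -x + lambda - mu_y = 0, with lambda, mu_x, mu_y >= 0
Complementary slackness: lambda*(x + y - 38) = 0, mu_x*x = 0, mu_y*y = 0
If lambda = 0: y = -mu_x <= 0 and x = -mu_y <= 0 force x = y = 0 with f = 0; but x = y = 19 is feasible with f = -361 < 0, so this is not the minimum. Hence lambda > 0 and x + y = 38.
Try x > 0, y > 0 (so mu_x = mu_y = 0): y = lambda, x = lambda => x = y = lambda
x + y = 38 => 2*lambda = 38 => lambda = 19
x* = y* = 19 > 0, consistent with mu_x = mu_y = 0.
(Any feasible point with x = 0 or y = 0 has f = 0 > -361, so the minimum is not on those boundaries.)
min(-xy) = -361 (i.e. max xy = 361)
Multipliers: lambda = 19, mu_x = 0, mu_y = 0
Complementary slackness: lambda*(x + y - 38) = 19*(19 + 19 - 38) = 0, mu_x*x = 0*19 = 0, mu_y*y = 0*19 = 0. Satisfied.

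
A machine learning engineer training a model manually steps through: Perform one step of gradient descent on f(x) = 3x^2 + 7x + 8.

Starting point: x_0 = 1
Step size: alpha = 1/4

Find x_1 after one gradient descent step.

f(x) = 3x^2 + 7x + 8
f'(x) = 6x + 7
f'(1) = 6*1 + (7) = 13
x_1 = x_0 - alpha * f'(x_0) = 1 - 1/4 * 13 = -9/4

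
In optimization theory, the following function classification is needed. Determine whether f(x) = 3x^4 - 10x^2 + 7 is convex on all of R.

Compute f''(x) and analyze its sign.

f(x) = 3x^4 - 10x^2 + 7
f'(x) = 12x^3 + -20x
f''(x) = 36x^2 + -20
f''(0) = -20 < 0, so not convex near x = 0
Therefore, f is not globally convex on R.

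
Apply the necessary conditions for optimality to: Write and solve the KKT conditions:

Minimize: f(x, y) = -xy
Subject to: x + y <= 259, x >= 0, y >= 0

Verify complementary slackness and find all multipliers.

Problem: min -xy s.t. x + y <= 259 (multiplier lambda), x >= 0 (mu_x), y >= 0 (mu_y)
KKT stationarity: -y + lambda - mu_x = 0, -x + lambda - mu_y = 0, with lambda, mu_x, mu_y >= 0
Complementary slackness: lambda*(x + y - 259) = 0, mu_x*x = 0, mu_y*y = 0
If lambda = 0: y = -mu_x <= 0 and x = -mu_y <= 0 force x = y = 0 with f = 0; but x = y = 259/2 is feasible with f = -67081/4 < 0, so this is not the minimum. Hence lambda > 0 and x + y = 259.
Try x > 0, y > 0 (so mu_x = mu_y = 0): y = lambda, x = lambda => x = y = lambda
x + y = 259 => 2*lambda = 259 => lambda = 259/2
x* = y* = 259/2 > 0, consistent with mu_x = mu_y = 0.
(Any feasible point with x = 0 or y = 0 has f = 0 > -67081/4, so the minimum is not on those boundaries.)
min(-xy) = -67081/4 (i.e. max xy = 67081/4)
Multipliers: lambda = 259/2, mu_x = 0, mu_y = 0
Complementary slackness: lambda*(x + y - 259) = 259/2*(259/2 + 259/2 - 259) = 0, mu_x*x = 0*259/2 = 0, mu_y*y = 0*259/2 = 0. Satisfied.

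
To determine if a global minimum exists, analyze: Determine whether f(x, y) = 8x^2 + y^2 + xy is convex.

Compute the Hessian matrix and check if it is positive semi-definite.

f(x,y) = 8x^2 + y^2 + xy
Hessian H = [[16, 1], [1, 2]]
trace(H) = 18, det(H) = 31
Eigenvalues: (18 +/- sqrt(200)) / 2 = 16.07, 1.929
Since both eigenvalues > 0, f is convex.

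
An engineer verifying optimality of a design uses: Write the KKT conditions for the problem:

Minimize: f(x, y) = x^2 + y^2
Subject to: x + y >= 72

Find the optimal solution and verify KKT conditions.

KKT conditions for min x^2 + y^2 s.t. x + y >= 72:
Stationarity: 2x = mu, 2y = mu
So x = y = mu/2.
Complementary slackness: mu*(x + y - 72) = 0
Primal feasibility: x + y >= 72; dual feasibility: mu >= 0
If mu = 0 then x = y = 0, but 0 + 0 < 72 is infeasible, so the constraint is active.
Constraint active: x + y = 2*(mu/2) = 72 => mu = 72
x = y = 36, f = 2592
Verify: stationarity 2*36 = 72 = mu; primal 36 + 36 = 72 >= 72; dual mu = 72 >= 0; complementary slackness 72*(72 - 72) = 0. All KKT conditions hold.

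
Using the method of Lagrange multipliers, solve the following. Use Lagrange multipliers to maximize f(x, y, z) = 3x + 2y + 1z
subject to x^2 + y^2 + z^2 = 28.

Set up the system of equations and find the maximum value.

Lagrange conditions: 3 = 2*lambda*x, 2 = 2*lambda*y, 1 = 2*lambda*z
So x:3 = y:2 = z:1, i.e. x = 3t, y = 2t, z = 1t
Constraint: t^2*(3^2 + 2^2 + 1^2) = 28
  t^2 * 14 = 28  =>  t = sqrt(2)
Maximum = 3*3t + 2*2t + 1*1t = 14*sqrt(2) = sqrt(392)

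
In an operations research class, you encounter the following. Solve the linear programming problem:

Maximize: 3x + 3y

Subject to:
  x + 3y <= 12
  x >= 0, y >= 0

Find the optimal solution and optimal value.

The feasible region has vertices at [(0, 0), (12, 0), (0, 4)].
Checking objective 3x + 3y at each vertex:
  (0, 0): 3*0 + 3*0 = 0
  (12, 0): 3*12 + 3*0 = 36
  (0, 4): 3*0 + 3*4 = 12
Maximum is 36 at (12, 0).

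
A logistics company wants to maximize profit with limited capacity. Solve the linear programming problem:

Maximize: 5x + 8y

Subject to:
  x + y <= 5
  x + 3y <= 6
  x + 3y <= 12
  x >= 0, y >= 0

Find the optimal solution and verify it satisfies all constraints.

Feasible vertices: (0, 0), (0, 2), (9/2, 1/2), (5, 0)
Objective 5x + 8y at each vertex:
  (0, 0): 0
  (0, 2): 16
  (9/2, 1/2): 53/2
  (5, 0): 25
Maximum is 53/2 at (9/2, 1/2).
Verify constraints at (x, y) = (9/2, 1/2):
  1*(9/2) + 1*(1/2) = 5 <= 5 (active)
  1*(9/2) + 3*(1/2) = 6 <= 6 (active)
  1*(9/2) + 3*(1/2) = 6 <= 12
  x = 9/2 >= 0, y = 1/2 >= 0. All constraints satisfied.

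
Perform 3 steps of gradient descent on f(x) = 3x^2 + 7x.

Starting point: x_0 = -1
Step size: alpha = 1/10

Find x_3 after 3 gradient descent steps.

f(x) = 3x^2 + 7x, f'(x) = 6x + (7)
Step 1: f'(-1) = 1, x_1 = -1 - 1/10 * 1 = -11/10
Step 2: f'(-11/10) = 2/5, x_2 = -11/10 - 1/10 * 2/5 = -57/50
Step 3: f'(-57/50) = 4/25, x_3 = -57/50 - 1/10 * 4/25 = -289/250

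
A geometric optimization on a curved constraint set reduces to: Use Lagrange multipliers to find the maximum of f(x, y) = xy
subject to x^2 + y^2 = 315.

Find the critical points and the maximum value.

Lagrange conditions: y = 2*lambda*x and x = 2*lambda*y
If x = 0 then y = 0, violating the constraint, so x, y != 0.
Dividing: y/x = x/y => x^2 = y^2 => y = x or y = -x
Constraint: 2x^2 = 315 => x^2 = 315/2 => x = +/-sqrt(315/2)
Critical points: (sqrt(315/2), sqrt(315/2)), (-sqrt(315/2), -sqrt(315/2)), (sqrt(315/2), -sqrt(315/2)), (-sqrt(315/2), sqrt(315/2))
  y = x:  xy = x^2 = 315/2  at (sqrt(315/2), sqrt(315/2)) and (-sqrt(315/2), -sqrt(315/2))
  y = -x: xy = -x^2 = -315/2 at (sqrt(315/2), -sqrt(315/2)) and (-sqrt(315/2), sqrt(315/2))
Maximum xy = 315/2 at (sqrt(315/2), sqrt(315/2)) and (-sqrt(315/2), -sqrt(315/2))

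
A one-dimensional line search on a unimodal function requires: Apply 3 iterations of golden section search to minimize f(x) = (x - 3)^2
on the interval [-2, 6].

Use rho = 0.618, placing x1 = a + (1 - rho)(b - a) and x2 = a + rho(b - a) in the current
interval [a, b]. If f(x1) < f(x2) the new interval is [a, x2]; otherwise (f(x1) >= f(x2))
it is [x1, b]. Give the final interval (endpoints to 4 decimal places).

Golden section search for min of f(x) = (x - 3)^2 on [-2, 6].
Each step: x1 = a + (1 - rho)(b - a), x2 = a + rho(b - a); if f(x1) < f(x2) keep [a, x2], otherwise keep [x1, b].
Step 1: [-2.0000, 6.0000], x1=1.0560 (f=3.7791), x2=2.9440 (f=0.0031); f(x1) > f(x2) => keep [1.0560, 6.0000]
Step 2: [1.0560, 6.0000], x1=2.9446 (f=0.0031), x2=4.1114 (f=1.2352); f(x1) < f(x2) => keep [1.0560, 4.1114]
Step 3: [1.0560, 4.1114], x1=2.2232 (f=0.6035), x2=2.9442 (f=0.0031); f(x1) > f(x2) => keep [2.2232, 4.1114]
Final interval: [2.2232, 4.1114]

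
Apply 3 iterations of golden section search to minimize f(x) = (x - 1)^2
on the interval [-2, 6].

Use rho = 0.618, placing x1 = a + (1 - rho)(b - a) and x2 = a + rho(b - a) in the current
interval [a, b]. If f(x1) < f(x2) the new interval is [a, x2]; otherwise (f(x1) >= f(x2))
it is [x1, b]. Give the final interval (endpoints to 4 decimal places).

Golden section search for min of f(x) = (x - 1)^2 on [-2, 6].
Each step: x1 = a + (1 - rho)(b - a), x2 = a + rho(b - a); if f(x1) < f(x2) keep [a, x2], otherwise keep [x1, b].
Step 1: [-2.0000, 6.0000], x1=1.0560 (f=0.0031), x2=2.9440 (f=3.7791); f(x1) < f(x2) => keep [-2.0000, 2.9440]
Step 2: [-2.0000, 2.9440], x1=-0.1114 (f=1.2352), x2=1.0554 (f=0.0031); f(x1) > f(x2) => keep [-0.1114, 2.9440]
Step 3: [-0.1114, 2.9440], x1=1.0558 (f=0.0031), x2=1.7768 (f=0.6035); f(x1) < f(x2) => keep [-0.1114, 1.7768]
Final interval: [-0.1114, 1.7768]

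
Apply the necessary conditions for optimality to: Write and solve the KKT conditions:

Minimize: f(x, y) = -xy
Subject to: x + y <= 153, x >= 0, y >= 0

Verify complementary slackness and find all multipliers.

Problem: min -xy s.t. x + y <= 153 (multiplier lambda), x >= 0 (mu_x), y >= 0 (mu_y)
KKT stationarity: -y + lambda - mu_x = 0, -x + lambda - mu_y = 0, with lambda, mu_x, mu_y >= 0
Complementary slackness: lambda*(x + y - 153) = 0, mu_x*x = 0, mu_y*y = 0
If lambda = 0: y = -mu_x <= 0 and x = -mu_y <= 0 force x = y = 0 with f = 0; but x = y = 153/2 is feasible with f = -23409/4 < 0, so this is not the minimum. Hence lambda > 0 and x + y = 153.
Try x > 0, y > 0 (so mu_x = mu_y = 0): y = lambda, x = lambda => x = y = lambda
x + y = 153 => 2*lambda = 153 => lambda = 153/2
x* = y* = 153/2 > 0, consistent with mu_x = mu_y = 0.
(Any feasible point with x = 0 or y = 0 has f = 0 > -23409/4, so the minimum is not on those boundaries.)
min(-xy) = -23409/4 (i.e. max xy = 23409/4)
Multipliers: lambda = 153/2, mu_x = 0, mu_y = 0
Complementary slackness: lambda*(x + y - 153) = 153/2*(153/2 + 153/2 - 153) = 0, mu_x*x = 0*153/2 = 0, mu_y*y = 0*153/2 = 0. Satisfied.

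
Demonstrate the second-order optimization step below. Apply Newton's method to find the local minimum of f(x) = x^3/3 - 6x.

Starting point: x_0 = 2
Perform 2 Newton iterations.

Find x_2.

f(x) = x^3/3 - 6x
f'(x) = x^2 - 6, f''(x) = 2x
Newton update: x_{n+1} = x_n - (x_n^2 - 6)/(2*x_n)
Step 1: x_0 = 2, f'=-2, f''=4, x_1 = 5/2
Step 2: x_1 = 5/2, f'=1/4, f''=5, x_2 = 49/20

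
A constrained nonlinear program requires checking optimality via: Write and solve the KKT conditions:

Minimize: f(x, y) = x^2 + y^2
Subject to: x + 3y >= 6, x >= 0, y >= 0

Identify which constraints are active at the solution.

KKT conditions for min x^2 + y^2 s.t. 1x + 3y >= 6, x >= 0, y >= 0:
Stationarity: 2x = mu*1 + mu_x, 2y = mu*3 + mu_y, with mu, mu_x, mu_y >= 0
Complementary slackness: mu*(x + 3y - 6) = 0, mu_x*x = 0, mu_y*y = 0
(0, 0) is infeasible (1*0 + 3*0 < 6), so if mu = 0 stationarity would force x = mu_x/2 >= 0, y = mu_y/2 >= 0 with mu_x*x = mu_y*y = 0, i.e. x = y = 0: contradiction. Hence mu > 0 and x + 3y = 6 is active.
Try x > 0, y > 0 (so mu_x = mu_y = 0): x = 1*mu/2, y = 3*mu/2
Substitute: 1*(1*mu/2) + 3*(3*mu/2) = 6
  mu*10/2 = 6 => mu = 6/5
x* = 3/5 > 0, y* = 9/5 > 0, consistent with mu_x = mu_y = 0.
f is convex and the constraints are linear, so this KKT point is the global minimum.
f* = 18/5
Active constraints: x + 3y >= 6 (holds with equality, mu = 6/5 > 0); x >= 0 and y >= 0 are inactive (mu_x = mu_y = 0).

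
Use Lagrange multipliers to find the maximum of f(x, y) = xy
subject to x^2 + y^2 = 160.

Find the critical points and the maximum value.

Lagrange conditions: y = 2*lambda*x and x = 2*lambda*y
If x = 0 then y = 0, violating the constraint, so x, y != 0.
Dividing: y/x = x/y => x^2 = y^2 => y = x or y = -x
Constraint: 2x^2 = 160 => x^2 = 80 => x = +/-sqrt(80)
Critical points: (sqrt(80), sqrt(80)), (-sqrt(80), -sqrt(80)), (sqrt(80), -sqrt(80)), (-sqrt(80), sqrt(80))
  y = x:  xy = x^2 = 80  at (sqrt(80), sqrt(80)) and (-sqrt(80), -sqrt(80))
  y = -x: xy = -x^2 = -80 at (sqrt(80), -sqrt(80)) and (-sqrt(80), sqrt(80))
Maximum xy = 80 at (sqrt(80), sqrt(80)) and (-sqrt(80), -sqrt(80))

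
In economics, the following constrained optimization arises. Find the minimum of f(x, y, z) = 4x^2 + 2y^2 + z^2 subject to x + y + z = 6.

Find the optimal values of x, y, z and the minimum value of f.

Using Lagrange multipliers on f = 4x^2 + 2y^2 + z^2 with constraint x + y + z = 6:
Conditions: 2*4*x = lambda, 2*2*y = lambda, 2*1*z = lambda
So x = lambda/8, y = lambda/4, z = lambda/2
Substituting into constraint: lambda * (7/8) = 6
lambda = 48/7
x = 6/7, y = 12/7, z = 24/7
Minimum value = 144/7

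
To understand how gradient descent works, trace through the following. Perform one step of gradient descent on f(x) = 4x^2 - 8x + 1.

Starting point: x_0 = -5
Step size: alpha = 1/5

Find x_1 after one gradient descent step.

f(x) = 4x^2 - 8x + 1
f'(x) = 8x - 8
f'(-5) = 8*-5 + (-8) = -48
x_1 = x_0 - alpha * f'(x_0) = -5 - 1/5 * -48 = 23/5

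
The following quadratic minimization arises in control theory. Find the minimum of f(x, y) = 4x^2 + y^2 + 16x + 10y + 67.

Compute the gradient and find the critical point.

f(x,y) = 4x^2 + y^2 + 16x + 10y + 67
df/dx = 8x + (16) = 0  =>  x = -2
df/dy = 2y + (10) = 0  =>  y = -5
f(-2, -5) = 4*(-2)^2 + 1*(-5)^2 + 16*(-2) + 10*(-5) + 67 = 26
Hessian is diagonal with entries 8, 2 > 0, so this is a minimum.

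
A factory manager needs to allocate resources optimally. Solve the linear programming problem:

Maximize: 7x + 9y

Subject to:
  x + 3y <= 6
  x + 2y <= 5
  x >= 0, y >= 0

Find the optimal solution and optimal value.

Feasible vertices: (0, 0), (0, 2), (3, 1), (5, 0)
Objective 7x + 9y at each:
  (0, 0): 0
  (0, 2): 18
  (3, 1): 30
  (5, 0): 35
Maximum is 35 at (5, 0).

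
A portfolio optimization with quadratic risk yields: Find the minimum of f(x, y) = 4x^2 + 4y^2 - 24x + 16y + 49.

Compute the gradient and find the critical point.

f(x,y) = 4x^2 + 4y^2 - 24x + 16y + 49
df/dx = 8x + (-24) = 0  =>  x = 3
df/dy = 8y + (16) = 0  =>  y = -2
f(3, -2) = 4*(3)^2 + 4*(-2)^2 + -24*(3) + 16*(-2) + 49 = -3
Hessian is diagonal with entries 8, 8 > 0, so this is a minimum.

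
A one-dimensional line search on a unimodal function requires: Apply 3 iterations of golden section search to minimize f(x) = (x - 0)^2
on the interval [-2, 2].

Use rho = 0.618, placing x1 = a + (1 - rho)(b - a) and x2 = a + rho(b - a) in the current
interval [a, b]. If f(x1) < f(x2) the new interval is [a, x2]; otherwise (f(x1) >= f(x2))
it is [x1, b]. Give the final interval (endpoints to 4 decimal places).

Golden section search for min of f(x) = (x - 0)^2 on [-2, 2].
Each step: x1 = a + (1 - rho)(b - a), x2 = a + rho(b - a); if f(x1) < f(x2) keep [a, x2], otherwise keep [x1, b].
Step 1: [-2.0000, 2.0000], x1=-0.4720 (f=0.2228), x2=0.4720 (f=0.2228); f(x1) = f(x2) (tie, not '<') => keep [-0.4720, 2.0000]
Step 2: [-0.4720, 2.0000], x1=0.4723 (f=0.2231), x2=1.0557 (f=1.1145); f(x1) < f(x2) => keep [-0.4720, 1.0557]
Step 3: [-0.4720, 1.0557], x1=0.1116 (f=0.0125), x2=0.4721 (f=0.2229); f(x1) < f(x2) => keep [-0.4720, 0.4721]
Final interval: [-0.4720, 0.4721]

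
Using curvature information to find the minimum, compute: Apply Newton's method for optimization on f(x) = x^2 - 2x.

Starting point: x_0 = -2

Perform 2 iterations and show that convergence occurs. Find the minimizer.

f(x) = x^2 - 2x, f'(x) = 2x + (-2), f''(x) = 2
Step 1: f'(-2) = -6, x_1 = -2 - -6/2 = 1
Step 2: f'(1) = 0, x_2 = 1 (converged)
Newton's method converges in 1 step for quadratics.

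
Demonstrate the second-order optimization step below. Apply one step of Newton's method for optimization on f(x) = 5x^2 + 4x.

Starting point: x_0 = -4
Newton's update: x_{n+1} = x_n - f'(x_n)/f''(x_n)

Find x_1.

f(x) = 5x^2 + 4x
f'(x) = 10x + (4), f''(x) = 10
Newton step: x_1 = x_0 - f'(x_0)/f''(x_0)
f'(-4) = -36
x_1 = -4 - -36/10 = -2/5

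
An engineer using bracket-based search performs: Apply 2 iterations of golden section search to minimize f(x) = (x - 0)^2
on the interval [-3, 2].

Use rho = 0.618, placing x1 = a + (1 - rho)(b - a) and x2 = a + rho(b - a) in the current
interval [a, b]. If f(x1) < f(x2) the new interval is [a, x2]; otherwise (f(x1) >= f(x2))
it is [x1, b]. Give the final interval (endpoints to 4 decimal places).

Golden section search for min of f(x) = (x - 0)^2 on [-3, 2].
Each step: x1 = a + (1 - rho)(b - a), x2 = a + rho(b - a); if f(x1) < f(x2) keep [a, x2], otherwise keep [x1, b].
Step 1: [-3.0000, 2.0000], x1=-1.0900 (f=1.1881), x2=0.0900 (f=0.0081); f(x1) > f(x2) => keep [-1.0900, 2.0000]
Step 2: [-1.0900, 2.0000], x1=0.0904 (f=0.0082), x2=0.8196 (f=0.6718); f(x1) < f(x2) => keep [-1.0900, 0.8196]
Final interval: [-1.0900, 0.8196]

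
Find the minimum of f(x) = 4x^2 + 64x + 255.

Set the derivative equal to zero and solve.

f(x) = 4x^2 + 64x + 255
f'(x) = 8x + (64) = 0
x = -64/8 = -8
f(-8) = -1
Since f''(x) = 8 > 0, this is a minimum.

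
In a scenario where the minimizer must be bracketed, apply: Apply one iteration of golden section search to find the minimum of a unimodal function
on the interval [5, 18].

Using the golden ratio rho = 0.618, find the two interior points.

Golden section search on [5, 18].
Golden ratio rho = 0.618 (approx).
Interior points:
  x_1 = 5 + (1-0.618)*13 = 9.9660
  x_2 = 5 + 0.618*13 = 13.0340
Compare f(x_1) and f(x_2) to determine which subinterval to keep.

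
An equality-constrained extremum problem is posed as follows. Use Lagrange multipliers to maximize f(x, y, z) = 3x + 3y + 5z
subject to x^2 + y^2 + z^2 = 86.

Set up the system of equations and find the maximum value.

Lagrange conditions: 3 = 2*lambda*x, 3 = 2*lambda*y, 5 = 2*lambda*z
So x:3 = y:3 = z:5, i.e. x = 3t, y = 3t, z = 5t
Constraint: t^2*(3^2 + 3^2 + 5^2) = 86
  t^2 * 43 = 86  =>  t = sqrt(2)
Maximum = 3*3t + 3*3t + 5*5t = 43*sqrt(2) = sqrt(3698)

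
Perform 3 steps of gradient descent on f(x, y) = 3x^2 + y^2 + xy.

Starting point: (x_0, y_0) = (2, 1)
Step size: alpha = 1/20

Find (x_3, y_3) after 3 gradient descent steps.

f(x,y) = 3x^2 + y^2 + xy
grad_x = 6x + 1y, grad_y = 2y + 1x
Step 1: grad = (13, 4), (27/20, 4/5)
Step 2: grad = (89/10, 59/20), (181/200, 261/400)
Step 3: grad = (2433/400, 221/100), (4807/8000, 271/500)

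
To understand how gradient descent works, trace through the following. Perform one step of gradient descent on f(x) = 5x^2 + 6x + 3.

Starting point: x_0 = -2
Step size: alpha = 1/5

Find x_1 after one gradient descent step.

f(x) = 5x^2 + 6x + 3
f'(x) = 10x + 6
f'(-2) = 10*-2 + (6) = -14
x_1 = x_0 - alpha * f'(x_0) = -2 - 1/5 * -14 = 4/5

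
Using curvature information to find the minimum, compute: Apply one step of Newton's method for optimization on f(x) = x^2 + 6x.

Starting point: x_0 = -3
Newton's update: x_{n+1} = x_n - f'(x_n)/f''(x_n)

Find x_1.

f(x) = x^2 + 6x
f'(x) = 2x + (6), f''(x) = 2
Newton step: x_1 = x_0 - f'(x_0)/f''(x_0)
f'(-3) = 0
x_1 = -3 - 0/2 = -3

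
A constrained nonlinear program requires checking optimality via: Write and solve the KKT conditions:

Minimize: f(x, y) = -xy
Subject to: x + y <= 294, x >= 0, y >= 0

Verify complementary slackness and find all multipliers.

Problem: min -xy s.t. x + y <= 294 (multiplier lambda), x >= 0 (mu_x), y >= 0 (mu_y)
KKT stationarity: -y + lambda - mu_x = 0, -x + lambda - mu_y = 0, with lambda, mu_x, mu_y >= 0
Complementary slackness: lambda*(x + y - 294) = 0, mu_x*x = 0, mu_y*y = 0
If lambda = 0: y = -mu_x <= 0 and x = -mu_y <= 0 force x = y = 0 with f = 0; but x = y = 147 is feasible with f = -21609 < 0, so this is not the minimum. Hence lambda > 0 and x + y = 294.
Try x > 0, y > 0 (so mu_x = mu_y = 0): y = lambda, x = lambda => x = y = lambda
x + y = 294 => 2*lambda = 294 => lambda = 147
x* = y* = 147 > 0, consistent with mu_x = mu_y = 0.
(Any feasible point with x = 0 or y = 0 has f = 0 > -21609, so the minimum is not on those boundaries.)
min(-xy) = -21609 (i.e. max xy = 21609)
Multipliers: lambda = 147, mu_x = 0, mu_y = 0
Complementary slackness: lambda*(x + y - 294) = 147*(147 + 147 - 294) = 0, mu_x*x = 0*147 = 0, mu_y*y = 0*147 = 0. Satisfied.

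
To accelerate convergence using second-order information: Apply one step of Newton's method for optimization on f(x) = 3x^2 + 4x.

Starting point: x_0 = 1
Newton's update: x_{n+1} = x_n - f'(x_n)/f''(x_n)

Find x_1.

f(x) = 3x^2 + 4x
f'(x) = 6x + (4), f''(x) = 6
Newton step: x_1 = x_0 - f'(x_0)/f''(x_0)
f'(1) = 10
x_1 = 1 - 10/6 = -2/3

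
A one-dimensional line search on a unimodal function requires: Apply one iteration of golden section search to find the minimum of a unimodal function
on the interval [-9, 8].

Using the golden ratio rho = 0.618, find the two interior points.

Golden section search on [-9, 8].
Golden ratio rho = 0.618 (approx).
Interior points:
  x_1 = -9 + (1-0.618)*17 = -2.5060
  x_2 = -9 + 0.618*17 = 1.5060
Compare f(x_1) and f(x_2) to determine which subinterval to keep.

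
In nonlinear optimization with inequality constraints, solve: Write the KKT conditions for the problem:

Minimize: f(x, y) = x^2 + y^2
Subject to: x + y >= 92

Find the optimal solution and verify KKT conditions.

KKT conditions for min x^2 + y^2 s.t. x + y >= 92:
Stationarity: 2x = mu, 2y = mu
So x = y = mu/2.
Complementary slackness: mu*(x + y - 92) = 0
Primal feasibility: x + y >= 92; dual feasibility: mu >= 0
If mu = 0 then x = y = 0, but 0 + 0 < 92 is infeasible, so the constraint is active.
Constraint active: x + y = 2*(mu/2) = 92 => mu = 92
x = y = 46, f = 4232
Verify: stationarity 2*46 = 92 = mu; primal 46 + 46 = 92 >= 92; dual mu = 92 >= 0; complementary slackness 92*(92 - 92) = 0. All KKT conditions hold.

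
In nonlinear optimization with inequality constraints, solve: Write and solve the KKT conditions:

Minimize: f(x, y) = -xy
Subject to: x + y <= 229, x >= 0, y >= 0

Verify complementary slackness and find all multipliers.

Problem: min -xy s.t. x + y <= 229 (multiplier lambda), x >= 0 (mu_x), y >= 0 (mu_y)
KKT stationarity: -y + lambda - mu_x = 0, -x + lambda - mu_y = 0, with lambda, mu_x, mu_y >= 0
Complementary slackness: lambda*(x + y - 229) = 0, mu_x*x = 0, mu_y*y = 0
If lambda = 0: y = -mu_x <= 0 and x = -mu_y <= 0 force x = y = 0 with f = 0; but x = y = 229/2 is feasible with f = -52441/4 < 0, so this is not the minimum. Hence lambda > 0 and x + y = 229.
Try x > 0, y > 0 (so mu_x = mu_y = 0): y = lambda, x = lambda => x = y = lambda
x + y = 229 => 2*lambda = 229 => lambda = 229/2
x* = y* = 229/2 > 0, consistent with mu_x = mu_y = 0.
(Any feasible point with x = 0 or y = 0 has f = 0 > -52441/4, so the minimum is not on those boundaries.)
min(-xy) = -52441/4 (i.e. max xy = 52441/4)
Multipliers: lambda = 229/2, mu_x = 0, mu_y = 0
Complementary slackness: lambda*(x + y - 229) = 229/2*(229/2 + 229/2 - 229) = 0, mu_x*x = 0*229/2 = 0, mu_y*y = 0*229/2 = 0. Satisfied.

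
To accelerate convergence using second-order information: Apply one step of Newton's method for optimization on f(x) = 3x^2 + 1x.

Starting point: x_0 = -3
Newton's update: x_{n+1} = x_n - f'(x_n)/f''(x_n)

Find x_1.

f(x) = 3x^2 + 1x
f'(x) = 6x + (1), f''(x) = 6
Newton step: x_1 = x_0 - f'(x_0)/f''(x_0)
f'(-3) = -17
x_1 = -3 - -17/6 = -1/6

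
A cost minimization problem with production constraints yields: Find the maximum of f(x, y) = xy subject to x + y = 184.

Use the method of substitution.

Substitute y = 184 - x into f(x,y) = xy:
g(x) = x(184 - x) = 184x - x^2
g'(x) = 184 - 2x = 0  =>  x = 92
y = 184 - 92 = 92
Maximum value = 92 * 92 = 8464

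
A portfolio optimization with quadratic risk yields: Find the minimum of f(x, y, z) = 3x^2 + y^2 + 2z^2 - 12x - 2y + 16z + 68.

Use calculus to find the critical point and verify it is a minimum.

f(x,y,z) = 3x^2 + y^2 + 2z^2 - 12x - 2y + 16z + 68
df/dx = 6x + (-12) = 0 => x = 2
df/dy = 2y + (-2) = 0 => y = 1
df/dz = 4z + (16) = 0 => z = -4
f(2,1,-4) = 3*(2)^2 + 1*(1)^2 + 2*(-4)^2 + -12*(2) + -2*(1) + 16*(-4) + 68 = 23
Hessian is diagonal with entries 6, 2, 4 > 0, confirmed minimum.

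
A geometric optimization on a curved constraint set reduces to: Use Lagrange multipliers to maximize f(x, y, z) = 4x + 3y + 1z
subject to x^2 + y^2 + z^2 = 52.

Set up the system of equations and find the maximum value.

Lagrange conditions: 4 = 2*lambda*x, 3 = 2*lambda*y, 1 = 2*lambda*z
So x:4 = y:3 = z:1, i.e. x = 4t, y = 3t, z = 1t
Constraint: t^2*(4^2 + 3^2 + 1^2) = 52
  t^2 * 26 = 52  =>  t = sqrt(2)
Maximum = 4*4t + 3*3t + 1*1t = 26*sqrt(2) = sqrt(1352)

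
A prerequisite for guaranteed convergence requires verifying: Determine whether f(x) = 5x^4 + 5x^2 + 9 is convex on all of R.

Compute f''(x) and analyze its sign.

f(x) = 5x^4 + 5x^2 + 9
f'(x) = 20x^3 + 10x
f''(x) = 60x^2 + 10
f''(x) = 60x^2 + 10 >= 10 > 0 for all x
Therefore, f is convex on R.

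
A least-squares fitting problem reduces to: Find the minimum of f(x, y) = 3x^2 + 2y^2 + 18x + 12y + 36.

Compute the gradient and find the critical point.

f(x,y) = 3x^2 + 2y^2 + 18x + 12y + 36
df/dx = 6x + (18) = 0  =>  x = -3
df/dy = 4y + (12) = 0  =>  y = -3
f(-3, -3) = 3*(-3)^2 + 2*(-3)^2 + 18*(-3) + 12*(-3) + 36 = -9
Hessian is diagonal with entries 6, 4 > 0, so this is a minimum.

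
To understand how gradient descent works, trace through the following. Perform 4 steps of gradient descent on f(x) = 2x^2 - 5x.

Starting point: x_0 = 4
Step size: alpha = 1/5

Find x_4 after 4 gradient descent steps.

f(x) = 2x^2 - 5x, f'(x) = 4x + (-5)
Step 1: f'(4) = 11, x_1 = 4 - 1/5 * 11 = 9/5
Step 2: f'(9/5) = 11/5, x_2 = 9/5 - 1/5 * 11/5 = 34/25
Step 3: f'(34/25) = 11/25, x_3 = 34/25 - 1/5 * 11/25 = 159/125
Step 4: f'(159/125) = 11/125, x_4 = 159/125 - 1/5 * 11/125 = 784/625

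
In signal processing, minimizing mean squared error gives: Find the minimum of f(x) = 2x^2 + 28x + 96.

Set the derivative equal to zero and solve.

f(x) = 2x^2 + 28x + 96
f'(x) = 4x + (28) = 0
x = -28/4 = -7
f(-7) = -2
Since f''(x) = 4 > 0, this is a minimum.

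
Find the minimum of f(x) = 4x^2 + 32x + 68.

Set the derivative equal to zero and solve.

f(x) = 4x^2 + 32x + 68
f'(x) = 8x + (32) = 0
x = -32/8 = -4
f(-4) = 4
Since f''(x) = 8 > 0, this is a minimum.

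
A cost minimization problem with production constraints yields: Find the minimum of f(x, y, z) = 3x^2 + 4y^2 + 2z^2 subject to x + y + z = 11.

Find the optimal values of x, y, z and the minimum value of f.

Using Lagrange multipliers on f = 3x^2 + 4y^2 + 2z^2 with constraint x + y + z = 11:
Conditions: 2*3*x = lambda, 2*4*y = lambda, 2*2*z = lambda
So x = lambda/6, y = lambda/8, z = lambda/4
Substituting into constraint: lambda * (13/24) = 11
lambda = 264/13
x = 44/13, y = 33/13, z = 66/13
Minimum value = 1452/13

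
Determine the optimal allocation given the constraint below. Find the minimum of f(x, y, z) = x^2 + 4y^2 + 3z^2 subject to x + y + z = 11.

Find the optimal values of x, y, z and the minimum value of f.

Using Lagrange multipliers on f = x^2 + 4y^2 + 3z^2 with constraint x + y + z = 11:
Conditions: 2*1*x = lambda, 2*4*y = lambda, 2*3*z = lambda
So x = lambda/2, y = lambda/8, z = lambda/6
Substituting into constraint: lambda * (19/24) = 11
lambda = 264/19
x = 132/19, y = 33/19, z = 44/19
Minimum value = 1452/19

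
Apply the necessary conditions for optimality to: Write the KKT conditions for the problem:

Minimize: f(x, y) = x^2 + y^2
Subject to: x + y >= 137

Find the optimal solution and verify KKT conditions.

KKT conditions for min x^2 + y^2 s.t. x + y >= 137:
Stationarity: 2x = mu, 2y = mu
So x = y = mu/2.
Complementary slackness: mu*(x + y - 137) = 0
Primal feasibility: x + y >= 137; dual feasibility: mu >= 0
If mu = 0 then x = y = 0, but 0 + 0 < 137 is infeasible, so the constraint is active.
Constraint active: x + y = 2*(mu/2) = 137 => mu = 137
x = y = 137/2, f = 18769/2
Verify: stationarity 2*(137/2) = 137 = mu; primal 137/2 + 137/2 = 137 >= 137; dual mu = 137 >= 0; complementary slackness 137*(137 - 137) = 0. All KKT conditions hold.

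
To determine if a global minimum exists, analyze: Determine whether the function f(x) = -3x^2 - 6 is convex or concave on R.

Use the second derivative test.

f(x) = -3x^2 - 6
f'(x) = -6x + 0
f''(x) = -6
Since f''(x) = -6 < 0 for all x, f is concave on R.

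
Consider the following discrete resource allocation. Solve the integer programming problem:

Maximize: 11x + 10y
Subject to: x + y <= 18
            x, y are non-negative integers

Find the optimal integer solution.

Objective: 11x + 10y, constraint: x + y <= 18
Coefficient of x is 11 >= coefficient of y is 10, so allocate the entire budget to x.
Optimal: x = 18, y = 0, value = 198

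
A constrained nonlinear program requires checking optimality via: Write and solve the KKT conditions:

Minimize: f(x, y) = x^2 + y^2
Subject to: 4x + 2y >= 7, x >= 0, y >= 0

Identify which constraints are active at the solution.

KKT conditions for min x^2 + y^2 s.t. 4x + 2y >= 7, x >= 0, y >= 0:
Stationarity: 2x = mu*4 + mu_x, 2y = mu*2 + mu_y, with mu, mu_x, mu_y >= 0
Complementary slackness: mu*(4x + 2y - 7) = 0, mu_x*x = 0, mu_y*y = 0
(0, 0) is infeasible (4*0 + 2*0 < 7), so if mu = 0 stationarity would force x = mu_x/2 >= 0, y = mu_y/2 >= 0 with mu_x*x = mu_y*y = 0, i.e. x = y = 0: contradiction. Hence mu > 0 and 4x + 2y = 7 is active.
Try x > 0, y > 0 (so mu_x = mu_y = 0): x = 4*mu/2, y = 2*mu/2
Substitute: 4*(4*mu/2) + 2*(2*mu/2) = 7
  mu*20/2 = 7 => mu = 7/10
x* = 7/5 > 0, y* = 7/10 > 0, consistent with mu_x = mu_y = 0.
f is convex and the constraints are linear, so this KKT point is the global minimum.
f* = 49/20
Active constraints: 4x + 2y >= 7 (holds with equality, mu = 7/10 > 0); x >= 0 and y >= 0 are inactive (mu_x = mu_y = 0).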